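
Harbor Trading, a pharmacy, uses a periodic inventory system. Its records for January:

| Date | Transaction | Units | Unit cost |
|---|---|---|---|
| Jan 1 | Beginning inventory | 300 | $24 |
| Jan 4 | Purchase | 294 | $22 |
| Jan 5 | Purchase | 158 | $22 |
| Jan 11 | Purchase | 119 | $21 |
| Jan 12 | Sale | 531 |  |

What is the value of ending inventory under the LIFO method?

Jan 12, 531 sold [LIFO — newest first]: 119 @ $21 + 158 @ $22 + 254 @ $22 = $11,563
Ending inventory: 300 @ $24 + 40 @ $22 = $8,080

Ending inventory = $8,080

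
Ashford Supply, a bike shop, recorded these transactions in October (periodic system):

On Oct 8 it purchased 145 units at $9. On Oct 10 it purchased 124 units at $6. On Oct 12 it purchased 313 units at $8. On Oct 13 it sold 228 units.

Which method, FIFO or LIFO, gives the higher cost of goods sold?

FIFO COGS: 145 @ $9 + 83 @ $6 = $1,803
LIFO COGS: 228 @ $8 = $1,824

LIFO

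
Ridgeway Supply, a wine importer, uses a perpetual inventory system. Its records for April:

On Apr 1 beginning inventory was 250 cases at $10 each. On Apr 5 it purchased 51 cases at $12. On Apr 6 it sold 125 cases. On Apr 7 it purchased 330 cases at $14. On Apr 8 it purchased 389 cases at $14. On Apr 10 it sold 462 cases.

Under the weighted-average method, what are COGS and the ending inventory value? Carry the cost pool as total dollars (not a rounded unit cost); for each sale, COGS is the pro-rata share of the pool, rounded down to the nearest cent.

After Apr 1: 250 on hand, pool $2,500.00 (≈ $10.0000 each)
After Apr 5: 301 on hand, pool $3,112.00 (≈ $10.3389 each)
Apr 6, sell 125: 125/301 × $3,112.00 → $1,292.35
After Apr 7: 506 on hand, pool $6,439.65 (≈ $12.7266 each)
After Apr 8: 895 on hand, pool $11,885.65 (≈ $13.2801 each)
Apr 10, sell 462: 462/895 × $11,885.65 → $6,135.38
Total COGS = $1,292.35 + $6,135.38 = $7,427.73
Ending inventory (cost pool remaining) = $5,750.27

COGS = $7,427.73; ending inventory = $5,750.27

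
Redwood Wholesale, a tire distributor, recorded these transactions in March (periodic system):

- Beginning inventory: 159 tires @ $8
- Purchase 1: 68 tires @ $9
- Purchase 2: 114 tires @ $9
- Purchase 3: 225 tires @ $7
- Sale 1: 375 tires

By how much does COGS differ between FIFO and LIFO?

$223

FIFO COGS: 159 @ $8 + 68 @ $9 + 114 @ $9 + 34 @ $7 = $3,148
LIFO COGS: 225 @ $7 + 114 @ $9 + 36 @ $9 = $2,925
Difference = |$3,148 − $2,925| = $223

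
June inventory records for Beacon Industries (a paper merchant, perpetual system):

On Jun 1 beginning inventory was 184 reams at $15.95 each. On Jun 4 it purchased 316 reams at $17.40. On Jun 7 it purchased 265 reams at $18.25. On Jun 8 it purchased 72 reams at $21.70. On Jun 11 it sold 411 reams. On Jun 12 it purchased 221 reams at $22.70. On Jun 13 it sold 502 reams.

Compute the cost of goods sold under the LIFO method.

COGS = $17,535.80

Jun 11, 411 sold [LIFO — newest first]: 72 @ $21.70 + 265 @ $18.25 + 74 @ $17.40 = $7,686.25
Jun 13, 502 sold [LIFO — newest first]: 221 @ $22.70 + 242 @ $17.40 + 39 @ $15.95 = $9,849.55
Total COGS = $7,686.25 + $9,849.55 = $17,535.80
Ending inventory: 145 @ $15.95 = $2,312.75
Check: goods available $19,848.55 = COGS $17,535.80 + ending $2,312.75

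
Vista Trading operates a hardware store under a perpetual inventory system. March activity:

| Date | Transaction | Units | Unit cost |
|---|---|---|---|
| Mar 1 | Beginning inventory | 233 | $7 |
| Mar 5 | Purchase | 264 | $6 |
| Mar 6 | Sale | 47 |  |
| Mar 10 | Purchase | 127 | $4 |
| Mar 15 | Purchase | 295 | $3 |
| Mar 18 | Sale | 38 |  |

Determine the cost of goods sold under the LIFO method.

COGS = $396

Mar 6, 47 sold [LIFO — newest first]: 47 @ $6 = $282
Mar 18, 38 sold [LIFO — newest first]: 38 @ $3 = $114
Total COGS = $282 + $114 = $396
Ending inventory: 233 @ $7 + 217 @ $6 + 127 @ $4 + 257 @ $3 = $4,212
Check: goods available $4,608 = COGS $396 + ending $4,212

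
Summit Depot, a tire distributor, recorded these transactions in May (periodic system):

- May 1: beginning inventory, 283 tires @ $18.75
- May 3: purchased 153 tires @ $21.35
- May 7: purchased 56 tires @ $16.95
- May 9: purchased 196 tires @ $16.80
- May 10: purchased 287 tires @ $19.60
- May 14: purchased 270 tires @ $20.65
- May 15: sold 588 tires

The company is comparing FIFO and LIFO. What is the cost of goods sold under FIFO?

COGS = $11,134.80

FIFO COGS: 283 @ $18.75 + 153 @ $21.35 + 56 @ $16.95 + 96 @ $16.80 = $11,134.80
LIFO COGS: 270 @ $20.65 + 287 @ $19.60 + 31 @ $16.80 = $11,721.50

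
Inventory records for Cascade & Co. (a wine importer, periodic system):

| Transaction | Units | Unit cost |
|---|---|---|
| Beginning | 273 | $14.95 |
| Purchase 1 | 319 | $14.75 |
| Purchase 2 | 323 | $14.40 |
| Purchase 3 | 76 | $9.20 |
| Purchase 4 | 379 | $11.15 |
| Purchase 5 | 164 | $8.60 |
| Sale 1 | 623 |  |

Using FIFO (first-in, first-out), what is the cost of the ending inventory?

Ending inventory = $10,540.25

Sale 1 (623) [FIFO — oldest first]: 273 @ $14.95 + 319 @ $14.75 + 31 @ $14.40 = $9,233.00
Ending inventory: 292 @ $14.40 + 76 @ $9.20 + 379 @ $11.15 + 164 @ $8.60 = $10,540.25
Check: goods available $19,773.25 = COGS $9,233.00 + ending $10,540.25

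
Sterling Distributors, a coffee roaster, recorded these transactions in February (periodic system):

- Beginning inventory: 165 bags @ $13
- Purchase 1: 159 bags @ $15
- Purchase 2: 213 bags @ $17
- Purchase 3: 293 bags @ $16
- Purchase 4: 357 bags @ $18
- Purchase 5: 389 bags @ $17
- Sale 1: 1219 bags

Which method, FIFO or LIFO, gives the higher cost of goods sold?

FIFO COGS: 165 @ $13 + 159 @ $15 + 213 @ $17 + 293 @ $16 + 357 @ $18 + 32 @ $17 = $19,809
LIFO COGS: 389 @ $17 + 357 @ $18 + 293 @ $16 + 180 @ $17 = $20,787

LIFO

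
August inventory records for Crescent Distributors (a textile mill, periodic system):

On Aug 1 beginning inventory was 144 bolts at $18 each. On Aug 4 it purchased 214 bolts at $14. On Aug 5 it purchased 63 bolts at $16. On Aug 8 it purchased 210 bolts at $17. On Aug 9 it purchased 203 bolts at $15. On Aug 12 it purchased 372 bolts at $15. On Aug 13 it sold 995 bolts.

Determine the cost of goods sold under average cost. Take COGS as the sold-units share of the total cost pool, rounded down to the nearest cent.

COGS = $15,503.35

Aug 13, sell 995: 995/1206 × $18,791.00 → $15,503.35
Ending inventory (cost pool remaining) = $3,287.65
Check: goods available $18,791.00 = COGS $15,503.35 + ending $3,287.65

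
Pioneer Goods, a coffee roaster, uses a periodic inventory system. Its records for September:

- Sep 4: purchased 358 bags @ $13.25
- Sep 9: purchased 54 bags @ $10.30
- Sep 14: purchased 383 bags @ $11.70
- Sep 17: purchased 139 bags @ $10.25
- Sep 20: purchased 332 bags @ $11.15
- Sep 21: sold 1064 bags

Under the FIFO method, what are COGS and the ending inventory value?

COGS = $12,655.05; ending inventory = $2,252.30

Sep 21, 1064 sold [FIFO — oldest first]: 358 @ $13.25 + 54 @ $10.30 + 383 @ $11.70 + 139 @ $10.25 + 130 @ $11.15 = $12,655.05
Ending inventory: 202 @ $11.15 = $2,252.30
Check: goods available $14,907.35 = COGS $12,655.05 + ending $2,252.30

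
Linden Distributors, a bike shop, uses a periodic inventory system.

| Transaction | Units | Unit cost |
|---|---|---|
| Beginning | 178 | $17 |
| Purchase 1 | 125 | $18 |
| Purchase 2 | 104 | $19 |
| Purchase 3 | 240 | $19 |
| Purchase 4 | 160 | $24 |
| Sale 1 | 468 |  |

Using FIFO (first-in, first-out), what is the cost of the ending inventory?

Ending inventory = $7,241

Sale 1 (468) [FIFO — oldest first]: 178 @ $17 + 125 @ $18 + 104 @ $19 + 61 @ $19 = $8,411
Ending inventory: 179 @ $19 + 160 @ $24 = $7,241
Check: goods available $15,652 = COGS $8,411 + ending $7,241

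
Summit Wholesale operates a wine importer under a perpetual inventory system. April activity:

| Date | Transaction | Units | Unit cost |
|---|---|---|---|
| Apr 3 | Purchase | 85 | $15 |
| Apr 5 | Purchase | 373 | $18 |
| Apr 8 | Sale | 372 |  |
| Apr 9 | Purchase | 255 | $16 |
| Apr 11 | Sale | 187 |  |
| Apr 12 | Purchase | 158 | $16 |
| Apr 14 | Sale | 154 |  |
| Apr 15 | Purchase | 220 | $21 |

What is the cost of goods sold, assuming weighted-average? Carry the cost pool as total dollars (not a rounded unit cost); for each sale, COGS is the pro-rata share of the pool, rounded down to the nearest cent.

COGS = $12,040.61

After Apr 3: 85 on hand, pool $1,275.00 (≈ $15.0000 each)
After Apr 5: 458 on hand, pool $7,989.00 (≈ $17.4432 each)
Apr 8, sell 372: 372/458 × $7,989.00 → $6,488.88
After Apr 9: 341 on hand, pool $5,580.12 (≈ $16.3640 each)
Apr 11, sell 187: 187/341 × $5,580.12 → $3,060.06
After Apr 12: 312 on hand, pool $5,048.06 (≈ $16.1797 each)
Apr 14, sell 154: 154/312 × $5,048.06 → $2,491.67
After Apr 15: 378 on hand, pool $7,176.39 (≈ $18.9852 each)
Total COGS = $6,488.88 + $3,060.06 + $2,491.67 = $12,040.61
Ending inventory (cost pool remaining) = $7,176.39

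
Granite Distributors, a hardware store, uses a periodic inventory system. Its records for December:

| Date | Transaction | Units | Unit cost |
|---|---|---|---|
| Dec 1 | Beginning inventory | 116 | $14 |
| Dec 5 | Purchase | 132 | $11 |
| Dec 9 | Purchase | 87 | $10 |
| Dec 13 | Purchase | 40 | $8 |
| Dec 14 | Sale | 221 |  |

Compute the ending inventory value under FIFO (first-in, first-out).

Dec 14, 221 sold [FIFO — oldest first]: 116 @ $14 + 105 @ $11 = $2,779
Ending inventory: 27 @ $11 + 87 @ $10 + 40 @ $8 = $1,487

Ending inventory = $1,487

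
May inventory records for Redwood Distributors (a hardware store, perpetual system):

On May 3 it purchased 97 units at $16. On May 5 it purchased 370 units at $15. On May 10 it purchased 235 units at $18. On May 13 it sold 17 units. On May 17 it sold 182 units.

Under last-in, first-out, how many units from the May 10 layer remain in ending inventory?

36

May 13, 17 sold [LIFO — newest first]: 17 @ $18 = $306
May 17, 182 sold [LIFO — newest first]: 182 @ $18 = $3,276
Total COGS = $306 + $3,276 = $3,582
Ending inventory: 97 @ $16 + 370 @ $15 + 36 @ $18 = $7,750
Check: goods available $11,332 = COGS $3,582 + ending $7,750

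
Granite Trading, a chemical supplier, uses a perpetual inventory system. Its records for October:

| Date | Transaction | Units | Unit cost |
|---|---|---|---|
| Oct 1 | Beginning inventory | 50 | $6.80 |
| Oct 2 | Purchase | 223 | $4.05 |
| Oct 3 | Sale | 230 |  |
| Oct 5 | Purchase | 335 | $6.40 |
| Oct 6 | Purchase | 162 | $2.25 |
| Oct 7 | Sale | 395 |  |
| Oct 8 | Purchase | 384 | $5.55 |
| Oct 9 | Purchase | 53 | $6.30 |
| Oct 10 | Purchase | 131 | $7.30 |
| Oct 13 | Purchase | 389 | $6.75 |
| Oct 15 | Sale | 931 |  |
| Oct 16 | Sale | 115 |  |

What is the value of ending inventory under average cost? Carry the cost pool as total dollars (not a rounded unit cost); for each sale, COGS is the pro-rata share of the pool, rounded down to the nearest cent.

Ending inventory = $344.21

After Oct 1: 50 on hand, pool $340.00 (≈ $6.8000 each)
After Oct 2: 273 on hand, pool $1,243.15 (≈ $4.5537 each)
Oct 3, sell 230: 230/273 × $1,243.15 → $1,047.34
After Oct 5: 378 on hand, pool $2,339.81 (≈ $6.1900 each)
After Oct 6: 540 on hand, pool $2,704.31 (≈ $5.0080 each)
Oct 7, sell 395: 395/540 × $2,704.31 → $1,978.15
After Oct 8: 529 on hand, pool $2,857.36 (≈ $5.4014 each)
After Oct 9: 582 on hand, pool $3,191.26 (≈ $5.4833 each)
After Oct 10: 713 on hand, pool $4,147.56 (≈ $5.8171 each)
After Oct 13: 1102 on hand, pool $6,773.31 (≈ $6.1464 each)
Oct 15, sell 931: 931/1102 × $6,773.31 → $5,722.27
Oct 16, sell 115: 115/171 × $1,051.04 → $706.83
Total COGS = $1,047.34 + $1,978.15 + $5,722.27 + $706.83 = $9,454.59
Ending inventory (cost pool remaining) = $344.21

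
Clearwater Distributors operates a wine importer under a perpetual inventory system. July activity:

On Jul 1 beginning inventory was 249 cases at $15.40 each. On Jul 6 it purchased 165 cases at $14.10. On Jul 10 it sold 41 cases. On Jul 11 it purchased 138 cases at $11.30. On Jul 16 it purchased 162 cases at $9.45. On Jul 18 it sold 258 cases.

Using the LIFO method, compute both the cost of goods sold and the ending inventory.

COGS = $3,193.80; ending inventory = $6,057.60

Jul 10, 41 sold [LIFO — newest first]: 41 @ $14.10 = $578.10
Jul 18, 258 sold [LIFO — newest first]: 162 @ $9.45 + 96 @ $11.30 = $2,615.70
Total COGS = $578.10 + $2,615.70 = $3,193.80
Ending inventory: 249 @ $15.40 + 124 @ $14.10 + 42 @ $11.30 = $6,057.60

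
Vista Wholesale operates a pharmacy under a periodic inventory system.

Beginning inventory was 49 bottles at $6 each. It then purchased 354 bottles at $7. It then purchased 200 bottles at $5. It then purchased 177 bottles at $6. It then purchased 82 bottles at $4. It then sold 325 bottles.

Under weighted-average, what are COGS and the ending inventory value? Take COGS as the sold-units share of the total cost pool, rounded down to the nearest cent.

COGS = $1,946.22; ending inventory = $3,215.78

Sale 1, sell 325: 325/862 × $5,162.00 → $1,946.22
Ending inventory (cost pool remaining) = $3,215.78
Check: goods available $5,162.00 = COGS $1,946.22 + ending $3,215.78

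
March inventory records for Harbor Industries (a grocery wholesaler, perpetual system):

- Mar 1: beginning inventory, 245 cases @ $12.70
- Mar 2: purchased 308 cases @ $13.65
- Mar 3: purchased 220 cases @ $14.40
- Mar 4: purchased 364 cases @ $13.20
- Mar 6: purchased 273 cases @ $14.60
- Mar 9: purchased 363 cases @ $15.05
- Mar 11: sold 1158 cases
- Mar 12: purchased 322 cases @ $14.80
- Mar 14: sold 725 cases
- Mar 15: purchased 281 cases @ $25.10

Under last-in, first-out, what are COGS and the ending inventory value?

Mar 11, 1158 sold [LIFO — newest first]: 363 @ $15.05 + 273 @ $14.60 + 364 @ $13.20 + 158 @ $14.40 = $16,528.95
Mar 14, 725 sold [LIFO — newest first]: 322 @ $14.80 + 62 @ $14.40 + 308 @ $13.65 + 33 @ $12.70 = $10,281.70
Total COGS = $16,528.95 + $10,281.70 = $26,810.65
Ending inventory: 212 @ $12.70 + 281 @ $25.10 = $9,745.50

COGS = $26,810.65; ending inventory = $9,745.50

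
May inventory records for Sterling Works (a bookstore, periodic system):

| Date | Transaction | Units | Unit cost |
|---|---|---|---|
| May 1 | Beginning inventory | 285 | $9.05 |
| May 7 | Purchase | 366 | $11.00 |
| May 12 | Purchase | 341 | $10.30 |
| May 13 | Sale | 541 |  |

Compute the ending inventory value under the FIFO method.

May 13, 541 sold [FIFO — oldest first]: 285 @ $9.05 + 256 @ $11.00 = $5,395.25
Ending inventory: 110 @ $11.00 + 341 @ $10.30 = $4,722.30

Ending inventory = $4,722.30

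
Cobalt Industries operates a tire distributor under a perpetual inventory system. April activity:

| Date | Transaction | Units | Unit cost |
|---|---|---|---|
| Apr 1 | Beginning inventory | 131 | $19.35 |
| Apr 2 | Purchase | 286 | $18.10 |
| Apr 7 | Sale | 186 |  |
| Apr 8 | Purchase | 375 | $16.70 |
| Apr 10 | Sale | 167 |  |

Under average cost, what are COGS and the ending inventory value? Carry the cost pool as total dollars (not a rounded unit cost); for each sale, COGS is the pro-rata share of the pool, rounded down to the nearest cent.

COGS = $6,342.65; ending inventory = $7,631.30

After Apr 1: 131 on hand, pool $2,534.85 (≈ $19.3500 each)
After Apr 2: 417 on hand, pool $7,711.45 (≈ $18.4927 each)
Apr 7, sell 186: 186/417 × $7,711.45 → $3,439.63
After Apr 8: 606 on hand, pool $10,534.32 (≈ $17.3834 each)
Apr 10, sell 167: 167/606 × $10,534.32 → $2,903.02
Total COGS = $3,439.63 + $2,903.02 = $6,342.65
Ending inventory (cost pool remaining) = $7,631.30
Check: goods available $13,973.95 = COGS $6,342.65 + ending $7,631.30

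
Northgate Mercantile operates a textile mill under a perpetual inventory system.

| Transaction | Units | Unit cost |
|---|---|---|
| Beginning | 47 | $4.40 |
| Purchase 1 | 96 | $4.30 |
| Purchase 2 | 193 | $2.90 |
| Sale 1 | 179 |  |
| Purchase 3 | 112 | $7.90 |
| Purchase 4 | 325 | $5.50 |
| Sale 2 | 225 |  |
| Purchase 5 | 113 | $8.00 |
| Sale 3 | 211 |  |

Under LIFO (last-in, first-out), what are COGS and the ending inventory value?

COGS = $3,199.60; ending inventory = $1,556.00

Sale 1 (179) [LIFO — newest first]: 179 @ $2.90 = $519.10
Sale 2 (225) [LIFO — newest first]: 225 @ $5.50 = $1,237.50
Sale 3 (211) [LIFO — newest first]: 113 @ $8.00 + 98 @ $5.50 = $1,443.00
Total COGS = $519.10 + $1,237.50 + $1,443.00 = $3,199.60
Ending inventory: 47 @ $4.40 + 96 @ $4.30 + 14 @ $2.90 + 112 @ $7.90 + 2 @ $5.50 = $1,556.00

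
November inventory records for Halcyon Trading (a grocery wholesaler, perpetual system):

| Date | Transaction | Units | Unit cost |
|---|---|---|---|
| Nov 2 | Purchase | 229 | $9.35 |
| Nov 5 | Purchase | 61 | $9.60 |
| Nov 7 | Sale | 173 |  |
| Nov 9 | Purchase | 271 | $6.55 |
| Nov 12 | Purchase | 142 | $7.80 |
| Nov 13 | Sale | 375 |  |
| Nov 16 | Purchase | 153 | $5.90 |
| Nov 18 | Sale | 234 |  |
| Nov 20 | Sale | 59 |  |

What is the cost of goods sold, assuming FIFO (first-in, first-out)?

Nov 7, 173 sold [FIFO — oldest first]: 173 @ $9.35 = $1,617.55
Nov 13, 375 sold [FIFO — oldest first]: 56 @ $9.35 + 61 @ $9.60 + 258 @ $6.55 = $2,799.10
Nov 18, 234 sold [FIFO — oldest first]: 13 @ $6.55 + 142 @ $7.80 + 79 @ $5.90 = $1,658.85
Nov 20, 59 sold [FIFO — oldest first]: 59 @ $5.90 = $348.10
Total COGS = $1,617.55 + $2,799.10 + $1,658.85 + $348.10 = $6,423.60
Ending inventory: 15 @ $5.90 = $88.50

COGS = $6,423.60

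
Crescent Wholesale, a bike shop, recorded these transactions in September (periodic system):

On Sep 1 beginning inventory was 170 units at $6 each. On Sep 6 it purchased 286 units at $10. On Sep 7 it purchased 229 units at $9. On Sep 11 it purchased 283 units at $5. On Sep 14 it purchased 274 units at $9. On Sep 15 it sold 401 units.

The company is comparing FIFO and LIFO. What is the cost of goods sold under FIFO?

FIFO COGS: 170 @ $6 + 231 @ $10 = $3,330
LIFO COGS: 274 @ $9 + 127 @ $5 = $3,101

COGS = $3,330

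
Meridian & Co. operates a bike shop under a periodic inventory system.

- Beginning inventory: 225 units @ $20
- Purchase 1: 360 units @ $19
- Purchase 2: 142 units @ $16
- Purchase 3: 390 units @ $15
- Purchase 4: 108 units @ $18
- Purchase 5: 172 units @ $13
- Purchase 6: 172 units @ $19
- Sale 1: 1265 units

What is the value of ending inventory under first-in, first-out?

Sale 1 (1265) [FIFO — oldest first]: 225 @ $20 + 360 @ $19 + 142 @ $16 + 390 @ $15 + 108 @ $18 + 40 @ $13 = $21,926
Ending inventory: 132 @ $13 + 172 @ $19 = $4,984

Ending inventory = $4,984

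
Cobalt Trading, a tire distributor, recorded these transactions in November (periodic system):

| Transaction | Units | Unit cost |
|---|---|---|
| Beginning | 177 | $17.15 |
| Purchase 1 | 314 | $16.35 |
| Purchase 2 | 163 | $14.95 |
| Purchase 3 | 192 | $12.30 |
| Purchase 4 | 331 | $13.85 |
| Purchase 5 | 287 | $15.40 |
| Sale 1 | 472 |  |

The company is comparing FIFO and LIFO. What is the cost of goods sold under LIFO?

FIFO COGS: 177 @ $17.15 + 295 @ $16.35 = $7,858.80
LIFO COGS: 287 @ $15.40 + 185 @ $13.85 = $6,982.05

COGS = $6,982.05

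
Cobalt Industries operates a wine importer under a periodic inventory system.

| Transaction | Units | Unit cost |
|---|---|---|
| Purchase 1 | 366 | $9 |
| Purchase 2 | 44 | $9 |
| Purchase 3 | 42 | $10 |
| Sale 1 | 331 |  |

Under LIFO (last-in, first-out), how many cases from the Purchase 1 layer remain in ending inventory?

Sale 1 (331) [LIFO — newest first]: 42 @ $10 + 44 @ $9 + 245 @ $9 = $3,021
Ending inventory: 121 @ $9 = $1,089

121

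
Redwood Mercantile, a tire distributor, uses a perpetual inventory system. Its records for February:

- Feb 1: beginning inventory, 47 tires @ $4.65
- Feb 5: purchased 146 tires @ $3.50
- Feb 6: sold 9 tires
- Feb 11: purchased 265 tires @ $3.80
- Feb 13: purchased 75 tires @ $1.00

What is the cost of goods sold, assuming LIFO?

COGS = $31.50

Feb 6, 9 sold [LIFO — newest first]: 9 @ $3.50 = $31.50
Ending inventory: 47 @ $4.65 + 137 @ $3.50 + 265 @ $3.80 + 75 @ $1.00 = $1,780.05
Check: goods available $1,811.55 = COGS $31.50 + ending $1,780.05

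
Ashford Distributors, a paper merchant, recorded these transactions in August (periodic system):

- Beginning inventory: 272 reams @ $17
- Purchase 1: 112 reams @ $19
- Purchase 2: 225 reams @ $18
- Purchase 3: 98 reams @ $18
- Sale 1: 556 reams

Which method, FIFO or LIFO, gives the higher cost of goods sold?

FIFO COGS: 272 @ $17 + 112 @ $19 + 172 @ $18 = $9,848
LIFO COGS: 98 @ $18 + 225 @ $18 + 112 @ $19 + 121 @ $17 = $9,999

LIFO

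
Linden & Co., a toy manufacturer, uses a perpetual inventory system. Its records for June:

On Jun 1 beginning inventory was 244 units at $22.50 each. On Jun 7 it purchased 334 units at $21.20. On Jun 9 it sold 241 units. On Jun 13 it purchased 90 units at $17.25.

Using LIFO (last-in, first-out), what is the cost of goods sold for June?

COGS = $5,109.20

Jun 9, 241 sold [LIFO — newest first]: 241 @ $21.20 = $5,109.20
Ending inventory: 244 @ $22.50 + 93 @ $21.20 + 90 @ $17.25 = $9,014.10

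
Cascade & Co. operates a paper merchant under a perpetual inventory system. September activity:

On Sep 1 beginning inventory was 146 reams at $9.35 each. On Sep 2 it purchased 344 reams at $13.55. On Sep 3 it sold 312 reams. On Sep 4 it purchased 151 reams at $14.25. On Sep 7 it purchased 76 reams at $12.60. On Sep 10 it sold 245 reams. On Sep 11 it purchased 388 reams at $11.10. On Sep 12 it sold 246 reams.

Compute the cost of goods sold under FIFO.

Sep 3, 312 sold [FIFO — oldest first]: 146 @ $9.35 + 166 @ $13.55 = $3,614.40
Sep 10, 245 sold [FIFO — oldest first]: 178 @ $13.55 + 67 @ $14.25 = $3,366.65
Sep 12, 246 sold [FIFO — oldest first]: 84 @ $14.25 + 76 @ $12.60 + 86 @ $11.10 = $3,109.20
Total COGS = $3,614.40 + $3,366.65 + $3,109.20 = $10,090.25
Ending inventory: 302 @ $11.10 = $3,352.20

COGS = $10,090.25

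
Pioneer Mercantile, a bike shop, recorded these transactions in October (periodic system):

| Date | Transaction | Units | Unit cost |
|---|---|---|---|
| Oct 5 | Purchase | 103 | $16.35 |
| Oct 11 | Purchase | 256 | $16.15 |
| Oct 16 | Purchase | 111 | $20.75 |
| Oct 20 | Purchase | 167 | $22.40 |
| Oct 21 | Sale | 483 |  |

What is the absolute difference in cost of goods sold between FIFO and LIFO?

$941.90

FIFO COGS: 103 @ $16.35 + 256 @ $16.15 + 111 @ $20.75 + 13 @ $22.40 = $8,412.90
LIFO COGS: 167 @ $22.40 + 111 @ $20.75 + 205 @ $16.15 = $9,354.80
Difference = |$8,412.90 − $9,354.80| = $941.90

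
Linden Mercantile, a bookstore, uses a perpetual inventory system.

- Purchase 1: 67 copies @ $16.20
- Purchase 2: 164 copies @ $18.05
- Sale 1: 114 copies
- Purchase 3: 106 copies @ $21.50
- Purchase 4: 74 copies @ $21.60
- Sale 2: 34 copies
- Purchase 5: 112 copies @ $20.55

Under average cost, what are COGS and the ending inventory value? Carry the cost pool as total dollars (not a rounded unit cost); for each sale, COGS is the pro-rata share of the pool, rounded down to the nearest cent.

After Purchase 1: 67 on hand, pool $1,085.40 (≈ $16.2000 each)
After Purchase 2: 231 on hand, pool $4,045.60 (≈ $17.5134 each)
Sale 1, sell 114: 114/231 × $4,045.60 → $1,996.52
After Purchase 3: 223 on hand, pool $4,328.08 (≈ $19.4084 each)
After Purchase 4: 297 on hand, pool $5,926.48 (≈ $19.9545 each)
Sale 2, sell 34: 34/297 × $5,926.48 → $678.45
After Purchase 5: 375 on hand, pool $7,549.63 (≈ $20.1323 each)
Total COGS = $1,996.52 + $678.45 = $2,674.97
Ending inventory (cost pool remaining) = $7,549.63

COGS = $2,674.97; ending inventory = $7,549.63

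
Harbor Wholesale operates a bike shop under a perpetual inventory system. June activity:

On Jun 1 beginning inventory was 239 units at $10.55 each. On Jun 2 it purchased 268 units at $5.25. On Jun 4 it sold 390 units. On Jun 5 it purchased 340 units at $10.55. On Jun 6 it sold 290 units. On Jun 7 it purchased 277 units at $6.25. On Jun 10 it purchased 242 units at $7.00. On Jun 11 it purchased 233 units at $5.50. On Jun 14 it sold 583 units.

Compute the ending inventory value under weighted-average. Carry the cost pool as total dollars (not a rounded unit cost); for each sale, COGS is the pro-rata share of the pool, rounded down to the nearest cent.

After Jun 1: 239 on hand, pool $2,521.45 (≈ $10.5500 each)
After Jun 2: 507 on hand, pool $3,928.45 (≈ $7.7484 each)
Jun 4, sell 390: 390/507 × $3,928.45 → $3,021.88
After Jun 5: 457 on hand, pool $4,493.57 (≈ $9.8328 each)
Jun 6, sell 290: 290/457 × $4,493.57 → $2,851.49
After Jun 7: 444 on hand, pool $3,373.33 (≈ $7.5976 each)
After Jun 10: 686 on hand, pool $5,067.33 (≈ $7.3868 each)
After Jun 11: 919 on hand, pool $6,348.83 (≈ $6.9084 each)
Jun 14, sell 583: 583/919 × $6,348.83 → $4,027.60
Total COGS = $3,021.88 + $2,851.49 + $4,027.60 = $9,900.97
Ending inventory (cost pool remaining) = $2,321.23
Check: goods available $12,222.20 = COGS $9,900.97 + ending $2,321.23

Ending inventory = $2,321.23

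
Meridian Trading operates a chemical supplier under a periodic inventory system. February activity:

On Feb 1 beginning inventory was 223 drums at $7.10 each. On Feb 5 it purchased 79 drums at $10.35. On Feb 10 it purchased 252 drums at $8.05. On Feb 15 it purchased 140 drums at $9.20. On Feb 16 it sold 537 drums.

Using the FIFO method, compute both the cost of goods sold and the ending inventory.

Feb 16, 537 sold [FIFO — oldest first]: 223 @ $7.10 + 79 @ $10.35 + 235 @ $8.05 = $4,292.70
Ending inventory: 17 @ $8.05 + 140 @ $9.20 = $1,424.85
Check: goods available $5,717.55 = COGS $4,292.70 + ending $1,424.85

COGS = $4,292.70; ending inventory = $1,424.85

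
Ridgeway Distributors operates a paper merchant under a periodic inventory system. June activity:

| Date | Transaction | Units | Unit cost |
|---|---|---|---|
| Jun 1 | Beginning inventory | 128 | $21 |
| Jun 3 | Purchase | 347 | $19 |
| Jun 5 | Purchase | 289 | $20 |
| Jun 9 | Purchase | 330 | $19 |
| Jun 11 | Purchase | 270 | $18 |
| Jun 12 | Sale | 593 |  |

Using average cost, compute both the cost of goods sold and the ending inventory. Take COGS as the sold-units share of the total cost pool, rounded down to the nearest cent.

Jun 12, sell 593: 593/1364 × $26,191.00 → $11,386.55
Ending inventory (cost pool remaining) = $14,804.45
Check: goods available $26,191.00 = COGS $11,386.55 + ending $14,804.45

COGS = $11,386.55; ending inventory = $14,804.45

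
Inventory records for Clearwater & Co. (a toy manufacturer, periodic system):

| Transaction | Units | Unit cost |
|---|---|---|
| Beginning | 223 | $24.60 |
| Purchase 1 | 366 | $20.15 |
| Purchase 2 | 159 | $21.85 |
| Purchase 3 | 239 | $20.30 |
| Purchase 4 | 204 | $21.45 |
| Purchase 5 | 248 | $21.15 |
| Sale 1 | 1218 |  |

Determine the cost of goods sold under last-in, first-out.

COGS = $25,370.95

Sale 1 (1218) [LIFO — newest first]: 248 @ $21.15 + 204 @ $21.45 + 239 @ $20.30 + 159 @ $21.85 + 366 @ $20.15 + 2 @ $24.60 = $25,370.95
Ending inventory: 221 @ $24.60 = $5,436.60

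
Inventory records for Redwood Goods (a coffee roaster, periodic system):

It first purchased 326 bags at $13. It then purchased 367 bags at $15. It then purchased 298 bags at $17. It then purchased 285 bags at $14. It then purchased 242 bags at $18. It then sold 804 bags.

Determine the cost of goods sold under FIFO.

Sale 1 (804) [FIFO — oldest first]: 326 @ $13 + 367 @ $15 + 111 @ $17 = $11,630
Ending inventory: 187 @ $17 + 285 @ $14 + 242 @ $18 = $11,525

COGS = $11,630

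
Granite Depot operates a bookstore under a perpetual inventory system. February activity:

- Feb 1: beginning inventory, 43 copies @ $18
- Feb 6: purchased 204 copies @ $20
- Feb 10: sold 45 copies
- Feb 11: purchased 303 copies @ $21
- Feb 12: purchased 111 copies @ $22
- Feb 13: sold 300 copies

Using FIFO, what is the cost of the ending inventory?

Feb 10, 45 sold [FIFO — oldest first]: 43 @ $18 + 2 @ $20 = $814
Feb 13, 300 sold [FIFO — oldest first]: 202 @ $20 + 98 @ $21 = $6,098
Total COGS = $814 + $6,098 = $6,912
Ending inventory: 205 @ $21 + 111 @ $22 = $6,747

Ending inventory = $6,747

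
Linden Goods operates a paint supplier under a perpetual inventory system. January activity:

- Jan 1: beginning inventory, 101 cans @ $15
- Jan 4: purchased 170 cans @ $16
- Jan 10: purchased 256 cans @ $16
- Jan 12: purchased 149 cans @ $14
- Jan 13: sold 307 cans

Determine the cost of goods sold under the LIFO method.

Jan 13, 307 sold [LIFO — newest first]: 149 @ $14 + 158 @ $16 = $4,614
Ending inventory: 101 @ $15 + 170 @ $16 + 98 @ $16 = $5,803
Check: goods available $10,417 = COGS $4,614 + ending $5,803

COGS = $4,614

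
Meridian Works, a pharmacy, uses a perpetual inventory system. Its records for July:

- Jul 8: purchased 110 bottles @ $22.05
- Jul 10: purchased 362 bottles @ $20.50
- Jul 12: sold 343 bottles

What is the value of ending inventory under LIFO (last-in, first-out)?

Jul 12, 343 sold [LIFO — newest first]: 343 @ $20.50 = $7,031.50
Ending inventory: 110 @ $22.05 + 19 @ $20.50 = $2,815.00

Ending inventory = $2,815.00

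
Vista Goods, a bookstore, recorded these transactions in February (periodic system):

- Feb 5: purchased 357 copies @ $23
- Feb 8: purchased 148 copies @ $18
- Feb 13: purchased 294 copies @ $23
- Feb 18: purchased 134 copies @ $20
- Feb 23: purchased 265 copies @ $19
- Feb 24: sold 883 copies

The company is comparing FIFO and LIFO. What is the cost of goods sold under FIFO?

COGS = $19,317

FIFO COGS: 357 @ $23 + 148 @ $18 + 294 @ $23 + 84 @ $20 = $19,317
LIFO COGS: 265 @ $19 + 134 @ $20 + 294 @ $23 + 148 @ $18 + 42 @ $23 = $18,107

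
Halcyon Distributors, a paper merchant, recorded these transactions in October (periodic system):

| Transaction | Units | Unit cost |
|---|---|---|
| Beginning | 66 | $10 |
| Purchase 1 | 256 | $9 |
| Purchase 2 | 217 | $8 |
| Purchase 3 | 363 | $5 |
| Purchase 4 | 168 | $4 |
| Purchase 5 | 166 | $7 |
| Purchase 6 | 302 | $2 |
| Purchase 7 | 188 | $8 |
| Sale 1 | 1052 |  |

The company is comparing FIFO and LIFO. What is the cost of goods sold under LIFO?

COGS = $5,082

FIFO COGS: 66 @ $10 + 256 @ $9 + 217 @ $8 + 363 @ $5 + 150 @ $4 = $7,115
LIFO COGS: 188 @ $8 + 302 @ $2 + 166 @ $7 + 168 @ $4 + 228 @ $5 = $5,082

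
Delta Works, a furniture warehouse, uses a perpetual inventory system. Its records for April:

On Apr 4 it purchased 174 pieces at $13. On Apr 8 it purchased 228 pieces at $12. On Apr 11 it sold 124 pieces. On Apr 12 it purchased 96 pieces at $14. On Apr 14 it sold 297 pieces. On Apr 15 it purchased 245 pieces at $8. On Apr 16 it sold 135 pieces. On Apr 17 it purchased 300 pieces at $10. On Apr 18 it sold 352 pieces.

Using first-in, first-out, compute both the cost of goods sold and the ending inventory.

COGS = $9,952; ending inventory = $1,350

Apr 11, 124 sold [FIFO — oldest first]: 124 @ $13 = $1,612
Apr 14, 297 sold [FIFO — oldest first]: 50 @ $13 + 228 @ $12 + 19 @ $14 = $3,652
Apr 16, 135 sold [FIFO — oldest first]: 77 @ $14 + 58 @ $8 = $1,542
Apr 18, 352 sold [FIFO — oldest first]: 187 @ $8 + 165 @ $10 = $3,146
Total COGS = $1,612 + $3,652 + $1,542 + $3,146 = $9,952
Ending inventory: 135 @ $10 = $1,350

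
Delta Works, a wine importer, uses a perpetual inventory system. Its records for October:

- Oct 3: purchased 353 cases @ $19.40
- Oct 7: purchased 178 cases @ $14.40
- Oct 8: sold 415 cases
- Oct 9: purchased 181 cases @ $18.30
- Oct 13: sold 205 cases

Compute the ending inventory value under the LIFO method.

Ending inventory = $1,784.80

Oct 8, 415 sold [LIFO — newest first]: 178 @ $14.40 + 237 @ $19.40 = $7,161.00
Oct 13, 205 sold [LIFO — newest first]: 181 @ $18.30 + 24 @ $19.40 = $3,777.90
Total COGS = $7,161.00 + $3,777.90 = $10,938.90
Ending inventory: 92 @ $19.40 = $1,784.80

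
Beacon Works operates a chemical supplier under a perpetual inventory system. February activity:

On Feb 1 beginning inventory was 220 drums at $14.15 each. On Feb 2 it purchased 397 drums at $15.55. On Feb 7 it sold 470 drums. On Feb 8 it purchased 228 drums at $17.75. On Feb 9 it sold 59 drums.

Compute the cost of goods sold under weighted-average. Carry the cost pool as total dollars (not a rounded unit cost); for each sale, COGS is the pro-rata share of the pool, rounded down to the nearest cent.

After Feb 1: 220 on hand, pool $3,113.00 (≈ $14.1500 each)
After Feb 2: 617 on hand, pool $9,286.35 (≈ $15.0508 each)
Feb 7, sell 470: 470/617 × $9,286.35 → $7,073.88
After Feb 8: 375 on hand, pool $6,259.47 (≈ $16.6919 each)
Feb 9, sell 59: 59/375 × $6,259.47 → $984.82
Total COGS = $7,073.88 + $984.82 = $8,058.70
Ending inventory (cost pool remaining) = $5,274.65

COGS = $8,058.70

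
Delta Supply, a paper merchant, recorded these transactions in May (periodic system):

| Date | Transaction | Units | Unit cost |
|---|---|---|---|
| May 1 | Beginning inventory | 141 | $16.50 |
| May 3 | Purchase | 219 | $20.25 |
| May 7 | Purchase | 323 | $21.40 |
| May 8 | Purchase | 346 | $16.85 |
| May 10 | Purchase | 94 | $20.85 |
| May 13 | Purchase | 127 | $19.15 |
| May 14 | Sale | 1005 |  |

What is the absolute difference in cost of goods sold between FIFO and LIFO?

FIFO COGS: 141 @ $16.50 + 219 @ $20.25 + 323 @ $21.40 + 322 @ $16.85 = $19,099.15
LIFO COGS: 127 @ $19.15 + 94 @ $20.85 + 346 @ $16.85 + 323 @ $21.40 + 115 @ $20.25 = $19,463.00
Difference = |$19,099.15 − $19,463.00| = $363.85

$363.85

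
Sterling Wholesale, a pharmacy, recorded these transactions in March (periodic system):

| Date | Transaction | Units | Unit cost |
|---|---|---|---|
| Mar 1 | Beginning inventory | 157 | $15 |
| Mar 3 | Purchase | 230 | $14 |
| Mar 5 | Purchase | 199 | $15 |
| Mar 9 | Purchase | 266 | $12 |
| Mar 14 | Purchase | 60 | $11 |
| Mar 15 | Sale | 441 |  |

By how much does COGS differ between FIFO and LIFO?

FIFO COGS: 157 @ $15 + 230 @ $14 + 54 @ $15 = $6,385
LIFO COGS: 60 @ $11 + 266 @ $12 + 115 @ $15 = $5,577
Difference = |$6,385 − $5,577| = $808

$808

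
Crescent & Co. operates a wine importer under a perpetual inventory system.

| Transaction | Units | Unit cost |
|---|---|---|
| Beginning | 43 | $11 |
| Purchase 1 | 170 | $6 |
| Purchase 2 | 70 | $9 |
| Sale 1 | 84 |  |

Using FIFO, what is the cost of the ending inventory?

Ending inventory = $1,404

Sale 1 (84) [FIFO — oldest first]: 43 @ $11 + 41 @ $6 = $719
Ending inventory: 129 @ $6 + 70 @ $9 = $1,404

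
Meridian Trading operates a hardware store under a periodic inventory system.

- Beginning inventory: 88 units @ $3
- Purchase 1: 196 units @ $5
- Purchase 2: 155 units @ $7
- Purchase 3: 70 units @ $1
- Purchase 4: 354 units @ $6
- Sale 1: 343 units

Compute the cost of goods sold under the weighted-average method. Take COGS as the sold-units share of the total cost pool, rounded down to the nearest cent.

COGS = $1,797.66

Sale 1, sell 343: 343/863 × $4,523.00 → $1,797.66
Ending inventory (cost pool remaining) = $2,725.34
Check: goods available $4,523.00 = COGS $1,797.66 + ending $2,725.34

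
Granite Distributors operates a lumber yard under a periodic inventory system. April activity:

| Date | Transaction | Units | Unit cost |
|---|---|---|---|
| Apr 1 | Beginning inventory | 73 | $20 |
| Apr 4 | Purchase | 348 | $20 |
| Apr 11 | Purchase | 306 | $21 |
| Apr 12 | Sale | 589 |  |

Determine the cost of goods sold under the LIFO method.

COGS = $12,086

Apr 12, 589 sold [LIFO — newest first]: 306 @ $21 + 283 @ $20 = $12,086
Ending inventory: 73 @ $20 + 65 @ $20 = $2,760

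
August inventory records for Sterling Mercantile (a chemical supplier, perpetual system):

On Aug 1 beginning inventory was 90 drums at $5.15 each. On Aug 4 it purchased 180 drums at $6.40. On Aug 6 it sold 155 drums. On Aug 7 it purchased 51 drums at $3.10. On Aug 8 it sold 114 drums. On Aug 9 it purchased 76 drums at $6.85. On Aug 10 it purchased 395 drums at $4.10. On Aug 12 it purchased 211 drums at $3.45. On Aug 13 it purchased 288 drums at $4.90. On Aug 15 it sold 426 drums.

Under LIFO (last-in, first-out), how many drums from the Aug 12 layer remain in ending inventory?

Aug 6, 155 sold [LIFO — newest first]: 155 @ $6.40 = $992.00
Aug 8, 114 sold [LIFO — newest first]: 51 @ $3.10 + 25 @ $6.40 + 38 @ $5.15 = $513.80
Aug 15, 426 sold [LIFO — newest first]: 288 @ $4.90 + 138 @ $3.45 = $1,887.30
Total COGS = $992.00 + $513.80 + $1,887.30 = $3,393.10
Ending inventory: 52 @ $5.15 + 76 @ $6.85 + 395 @ $4.10 + 73 @ $3.45 = $2,659.75

73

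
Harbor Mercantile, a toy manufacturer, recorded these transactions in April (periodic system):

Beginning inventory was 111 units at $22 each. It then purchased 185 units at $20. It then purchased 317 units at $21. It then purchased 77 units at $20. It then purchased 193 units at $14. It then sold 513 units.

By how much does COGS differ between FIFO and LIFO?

$1,354

FIFO COGS: 111 @ $22 + 185 @ $20 + 217 @ $21 = $10,699
LIFO COGS: 193 @ $14 + 77 @ $20 + 243 @ $21 = $9,345
Difference = |$10,699 − $9,345| = $1,354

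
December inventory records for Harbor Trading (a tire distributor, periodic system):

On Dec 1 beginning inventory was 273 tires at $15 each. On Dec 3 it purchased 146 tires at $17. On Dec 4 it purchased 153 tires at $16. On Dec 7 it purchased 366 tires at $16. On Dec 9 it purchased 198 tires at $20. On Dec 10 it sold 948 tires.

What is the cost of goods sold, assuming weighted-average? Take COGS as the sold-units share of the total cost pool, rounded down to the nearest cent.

COGS = $15,722.94

Dec 10, sell 948: 948/1136 × $18,841.00 → $15,722.94
Ending inventory (cost pool remaining) = $3,118.06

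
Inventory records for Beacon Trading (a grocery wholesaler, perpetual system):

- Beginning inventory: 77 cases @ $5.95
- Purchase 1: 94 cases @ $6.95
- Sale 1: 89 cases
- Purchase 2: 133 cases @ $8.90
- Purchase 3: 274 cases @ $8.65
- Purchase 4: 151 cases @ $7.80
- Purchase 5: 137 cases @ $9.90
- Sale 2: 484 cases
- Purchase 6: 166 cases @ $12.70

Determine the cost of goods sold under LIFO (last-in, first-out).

COGS = $4,848.05

Sale 1 (89) [LIFO — newest first]: 89 @ $6.95 = $618.55
Sale 2 (484) [LIFO — newest first]: 137 @ $9.90 + 151 @ $7.80 + 196 @ $8.65 = $4,229.50
Total COGS = $618.55 + $4,229.50 = $4,848.05
Ending inventory: 77 @ $5.95 + 5 @ $6.95 + 133 @ $8.90 + 78 @ $8.65 + 166 @ $12.70 = $4,459.50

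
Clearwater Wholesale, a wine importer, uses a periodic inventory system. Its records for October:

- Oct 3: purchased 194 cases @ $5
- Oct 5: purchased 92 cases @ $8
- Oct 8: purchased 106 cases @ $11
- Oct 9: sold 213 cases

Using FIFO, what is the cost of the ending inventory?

Ending inventory = $1,750

Oct 9, 213 sold [FIFO — oldest first]: 194 @ $5 + 19 @ $8 = $1,122
Ending inventory: 73 @ $8 + 106 @ $11 = $1,750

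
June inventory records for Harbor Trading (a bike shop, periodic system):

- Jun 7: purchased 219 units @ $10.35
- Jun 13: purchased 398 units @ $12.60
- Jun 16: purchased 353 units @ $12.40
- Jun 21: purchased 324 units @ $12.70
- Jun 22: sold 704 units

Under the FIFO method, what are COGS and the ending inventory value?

COGS = $8,360.25; ending inventory = $7,413.20

Jun 22, 704 sold [FIFO — oldest first]: 219 @ $10.35 + 398 @ $12.60 + 87 @ $12.40 = $8,360.25
Ending inventory: 266 @ $12.40 + 324 @ $12.70 = $7,413.20
Check: goods available $15,773.45 = COGS $8,360.25 + ending $7,413.20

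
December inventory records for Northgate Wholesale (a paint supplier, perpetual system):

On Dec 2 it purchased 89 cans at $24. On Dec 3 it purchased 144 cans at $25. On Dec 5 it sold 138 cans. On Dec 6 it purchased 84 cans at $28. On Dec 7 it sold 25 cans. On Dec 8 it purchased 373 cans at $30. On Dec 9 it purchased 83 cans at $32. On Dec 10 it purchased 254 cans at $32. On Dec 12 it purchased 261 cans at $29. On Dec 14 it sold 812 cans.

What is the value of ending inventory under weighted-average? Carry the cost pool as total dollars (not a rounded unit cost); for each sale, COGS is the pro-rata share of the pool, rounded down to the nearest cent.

After Dec 2: 89 on hand, pool $2,136.00 (≈ $24.0000 each)
After Dec 3: 233 on hand, pool $5,736.00 (≈ $24.6180 each)
Dec 5, sell 138: 138/233 × $5,736.00 → $3,397.28
After Dec 6: 179 on hand, pool $4,690.72 (≈ $26.2051 each)
Dec 7, sell 25: 25/179 × $4,690.72 → $655.12
After Dec 8: 527 on hand, pool $15,225.60 (≈ $28.8911 each)
After Dec 9: 610 on hand, pool $17,881.60 (≈ $29.3141 each)
After Dec 10: 864 on hand, pool $26,009.60 (≈ $30.1037 each)
After Dec 12: 1125 on hand, pool $33,578.60 (≈ $29.8476 each)
Dec 14, sell 812: 812/1125 × $33,578.60 → $24,236.28
Total COGS = $3,397.28 + $655.12 + $24,236.28 = $28,288.68
Ending inventory (cost pool remaining) = $9,342.32

Ending inventory = $9,342.32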